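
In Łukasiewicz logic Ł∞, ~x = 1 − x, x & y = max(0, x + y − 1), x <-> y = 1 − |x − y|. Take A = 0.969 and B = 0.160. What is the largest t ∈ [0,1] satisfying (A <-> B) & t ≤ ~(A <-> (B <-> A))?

A <-> B = 1 − |0.969 − 0.160| = 1 − 0.809 = 0.191
So the left factor is A <-> B = 0.191.
B <-> A = 1 − |0.160 − 0.969| = 1 − 0.809 = 0.191
A <-> (B <-> A) = 1 − |0.969 − 0.191| = 1 − 0.778 = 0.222
~(A <-> (B <-> A)) = 1 − 0.222 = 0.778
So the right-hand bound is ~(A <-> (B <-> A)) = 0.778.
The residuum of the Łukasiewicz t-norm gives the supremum: min(1, 1 − 0.191 + 0.778).
1 − 0.191 + 0.778 = 1.587, so t = min(1, 1.587) = 1.000.
Check: 0.191 & 1.000 = max(0, 0.191) = 0.191 ≤ 0.778.

1.000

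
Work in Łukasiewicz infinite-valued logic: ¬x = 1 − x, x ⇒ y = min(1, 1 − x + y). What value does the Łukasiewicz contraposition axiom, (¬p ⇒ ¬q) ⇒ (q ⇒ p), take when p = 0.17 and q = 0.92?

1.00

¬p = 1 − 0.17 = 0.83
¬q = 1 − 0.92 = 0.08
¬p ⇒ ¬q = min(1, 1 − 0.83 + 0.08) = min(1, 0.25) = 0.25
q ⇒ p = min(1, 1 − 0.92 + 0.17) = min(1, 0.25) = 0.25
(¬p ⇒ ¬q) ⇒ (q ⇒ p) = min(1, 1 − 0.25 + 0.25) = min(1, 1.00) = 1.00
(As expected: an axiom of Ł∞, always 1.)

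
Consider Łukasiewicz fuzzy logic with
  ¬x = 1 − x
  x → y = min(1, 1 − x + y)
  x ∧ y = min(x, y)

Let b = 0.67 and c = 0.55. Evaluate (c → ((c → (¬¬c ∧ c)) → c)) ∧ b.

0.67

¬c = 1 − 0.55 = 0.45
¬¬c = 1 − 0.45 = 0.55
¬¬c ∧ c = min(0.55, 0.55) = 0.55
c → (¬¬c ∧ c) = min(1, 1 − 0.55 + 0.55) = min(1, 1.00) = 1.00
(c → (¬¬c ∧ c)) → c = min(1, 1 − 1.00 + 0.55) = min(1, 0.55) = 0.55
c → ((c → (¬¬c ∧ c)) → c) = min(1, 1 − 0.55 + 0.55) = min(1, 1.00) = 1.00
(c → ((c → (¬¬c ∧ c)) → c)) ∧ b = min(1.00, 0.67) = 0.67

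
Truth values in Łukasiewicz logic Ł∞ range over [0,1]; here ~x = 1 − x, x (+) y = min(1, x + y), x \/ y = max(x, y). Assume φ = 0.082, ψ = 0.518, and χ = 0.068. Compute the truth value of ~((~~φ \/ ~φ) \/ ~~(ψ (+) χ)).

0.082

~φ = 1 − 0.082 = 0.918
~~φ = 1 − 0.918 = 0.082
~~φ \/ ~φ = max(0.082, 0.918) = 0.918
ψ (+) χ = min(1, 0.518 + 0.068) = min(1, 0.586) = 0.586
~(ψ (+) χ) = 1 − 0.586 = 0.414
~~(ψ (+) χ) = 1 − 0.414 = 0.586
(~~φ \/ ~φ) \/ ~~(ψ (+) χ) = max(0.918, 0.586) = 0.918
~((~~φ \/ ~φ) \/ ~~(ψ (+) χ)) = 1 − 0.918 = 0.082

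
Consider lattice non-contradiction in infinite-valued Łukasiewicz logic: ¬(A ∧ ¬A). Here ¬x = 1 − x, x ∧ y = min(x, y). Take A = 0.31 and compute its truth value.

0.69

¬A = 1 − 0.31 = 0.69
A ∧ ¬A = min(0.31, 0.69) = 0.31
¬(A ∧ ¬A) = 1 − 0.31 = 0.69
(The value 0.69 < 1 shows this instance is not satisfied; not a Ł∞-tautology — its value is 1 − min(a, 1−a).)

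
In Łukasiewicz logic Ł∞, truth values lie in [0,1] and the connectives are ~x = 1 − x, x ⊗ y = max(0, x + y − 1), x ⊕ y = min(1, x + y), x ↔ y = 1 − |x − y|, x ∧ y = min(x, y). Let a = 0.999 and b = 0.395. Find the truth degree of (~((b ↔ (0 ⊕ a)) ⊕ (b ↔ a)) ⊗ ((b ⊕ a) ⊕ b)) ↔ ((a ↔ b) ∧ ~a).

0.793

0 ⊕ a = min(1, 0.000 + 0.999) = min(1, 0.999) = 0.999
b ↔ (0 ⊕ a) = 1 − |0.395 − 0.999| = 1 − 0.604 = 0.396
b ↔ a = 1 − |0.395 − 0.999| = 1 − 0.604 = 0.396
(b ↔ (0 ⊕ a)) ⊕ (b ↔ a) = min(1, 0.396 + 0.396) = min(1, 0.792) = 0.792
~((b ↔ (0 ⊕ a)) ⊕ (b ↔ a)) = 1 − 0.792 = 0.208
b ⊕ a = min(1, 0.395 + 0.999) = min(1, 1.394) = 1.000
(b ⊕ a) ⊕ b = min(1, 1.000 + 0.395) = min(1, 1.395) = 1.000
~((b ↔ (0 ⊕ a)) ⊕ (b ↔ a)) ⊗ ((b ⊕ a) ⊕ b) = max(0, 0.208 + 1.000 − 1) = max(0, 0.208) = 0.208
a ↔ b = 1 − |0.999 − 0.395| = 1 − 0.604 = 0.396
~a = 1 − 0.999 = 0.001
(a ↔ b) ∧ ~a = min(0.396, 0.001) = 0.001
(~((b ↔ (0 ⊕ a)) ⊕ (b ↔ a)) ⊗ ((b ⊕ a) ⊕ b)) ↔ ((a ↔ b) ∧ ~a) = 1 − |0.208 − 0.001| = 1 − 0.207 = 0.793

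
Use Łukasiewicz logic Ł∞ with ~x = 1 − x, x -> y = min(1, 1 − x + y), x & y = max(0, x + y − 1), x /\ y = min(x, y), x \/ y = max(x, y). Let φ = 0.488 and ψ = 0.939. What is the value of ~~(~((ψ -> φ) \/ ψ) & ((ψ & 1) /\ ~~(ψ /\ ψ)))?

0.000

ψ -> φ = min(1, 1 − 0.939 + 0.488) = min(1, 0.549) = 0.549
(ψ -> φ) \/ ψ = max(0.549, 0.939) = 0.939
~((ψ -> φ) \/ ψ) = 1 − 0.939 = 0.061
ψ & 1 = max(0, 0.939 + 1.000 − 1) = max(0, 0.939) = 0.939
ψ /\ ψ = min(0.939, 0.939) = 0.939
~(ψ /\ ψ) = 1 − 0.939 = 0.061
~~(ψ /\ ψ) = 1 − 0.061 = 0.939
(ψ & 1) /\ ~~(ψ /\ ψ) = min(0.939, 0.939) = 0.939
~((ψ -> φ) \/ ψ) & ((ψ & 1) /\ ~~(ψ /\ ψ)) = max(0, 0.061 + 0.939 − 1) = max(0, 0.000) = 0.000
~(~((ψ -> φ) \/ ψ) & ((ψ & 1) /\ ~~(ψ /\ ψ))) = 1 − 0.000 = 1.000
~~(~((ψ -> φ) \/ ψ) & ((ψ & 1) /\ ~~(ψ /\ ψ))) = 1 − 1.000 = 0.000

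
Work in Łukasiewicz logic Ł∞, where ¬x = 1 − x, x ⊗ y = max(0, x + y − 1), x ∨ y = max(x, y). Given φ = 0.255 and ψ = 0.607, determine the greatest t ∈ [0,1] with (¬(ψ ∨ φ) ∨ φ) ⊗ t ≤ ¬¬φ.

ψ ∨ φ = max(0.607, 0.255) = 0.607
¬(ψ ∨ φ) = 1 − 0.607 = 0.393
¬(ψ ∨ φ) ∨ φ = max(0.393, 0.255) = 0.393
So the left factor is ¬(ψ ∨ φ) ∨ φ = 0.393.
¬φ = 1 − 0.255 = 0.745
¬¬φ = 1 − 0.745 = 0.255
So the right-hand bound is ¬¬φ = 0.255.
The residuum of the Łukasiewicz t-norm gives the supremum: min(1, 1 − 0.393 + 0.255).
1 − 0.393 + 0.255 = 0.862, so t = min(1, 0.862) = 0.862.
Check: 0.393 ⊗ 0.862 = max(0, 0.255) = 0.255 ≤ 0.255.

0.862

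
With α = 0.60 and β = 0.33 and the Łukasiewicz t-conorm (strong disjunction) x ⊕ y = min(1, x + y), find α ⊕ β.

α ⊕ β = min(1, 0.60 + 0.33) = min(1, 0.93) = 0.93
For comparison, the Gödel t-conorm max(x, y) would give 0.60.

0.93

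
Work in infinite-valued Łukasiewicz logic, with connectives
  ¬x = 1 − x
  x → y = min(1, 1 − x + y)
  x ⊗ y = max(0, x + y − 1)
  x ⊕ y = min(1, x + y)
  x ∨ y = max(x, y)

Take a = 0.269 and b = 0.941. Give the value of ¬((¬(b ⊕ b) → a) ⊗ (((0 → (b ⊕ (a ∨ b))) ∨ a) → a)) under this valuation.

b ⊕ b = min(1, 0.941 + 0.941) = min(1, 1.882) = 1.000
¬(b ⊕ b) = 1 − 1.000 = 0.000
¬(b ⊕ b) → a = min(1, 1 − 0.000 + 0.269) = min(1, 1.269) = 1.000
a ∨ b = max(0.269, 0.941) = 0.941
b ⊕ (a ∨ b) = min(1, 0.941 + 0.941) = min(1, 1.882) = 1.000
0 → (b ⊕ (a ∨ b)) = min(1, 1 − 0.000 + 1.000) = min(1, 2.000) = 1.000
(0 → (b ⊕ (a ∨ b))) ∨ a = max(1.000, 0.269) = 1.000
((0 → (b ⊕ (a ∨ b))) ∨ a) → a = min(1, 1 − 1.000 + 0.269) = min(1, 0.269) = 0.269
(¬(b ⊕ b) → a) ⊗ (((0 → (b ⊕ (a ∨ b))) ∨ a) → a) = max(0, 1.000 + 0.269 − 1) = max(0, 0.269) = 0.269
¬((¬(b ⊕ b) → a) ⊗ (((0 → (b ⊕ (a ∨ b))) ∨ a) → a)) = 1 − 0.269 = 0.731

0.731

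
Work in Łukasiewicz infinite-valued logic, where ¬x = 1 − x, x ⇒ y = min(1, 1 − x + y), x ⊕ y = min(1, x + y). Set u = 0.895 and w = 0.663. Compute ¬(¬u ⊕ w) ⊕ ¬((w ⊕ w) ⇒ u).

0.337

¬u = 1 − 0.895 = 0.105
¬u ⊕ w = min(1, 0.105 + 0.663) = min(1, 0.768) = 0.768
¬(¬u ⊕ w) = 1 − 0.768 = 0.232
w ⊕ w = min(1, 0.663 + 0.663) = min(1, 1.326) = 1.000
(w ⊕ w) ⇒ u = min(1, 1 − 1.000 + 0.895) = min(1, 0.895) = 0.895
¬((w ⊕ w) ⇒ u) = 1 − 0.895 = 0.105
¬(¬u ⊕ w) ⊕ ¬((w ⊕ w) ⇒ u) = min(1, 0.232 + 0.105) = min(1, 0.337) = 0.337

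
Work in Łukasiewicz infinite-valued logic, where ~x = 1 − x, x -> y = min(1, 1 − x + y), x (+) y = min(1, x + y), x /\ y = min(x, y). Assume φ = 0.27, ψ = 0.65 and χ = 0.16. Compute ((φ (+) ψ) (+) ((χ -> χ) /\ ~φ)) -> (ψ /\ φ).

φ (+) ψ = min(1, 0.27 + 0.65) = min(1, 0.92) = 0.92
χ -> χ = min(1, 1 − 0.16 + 0.16) = min(1, 1.00) = 1.00
~φ = 1 − 0.27 = 0.73
(χ -> χ) /\ ~φ = min(1.00, 0.73) = 0.73
(φ (+) ψ) (+) ((χ -> χ) /\ ~φ) = min(1, 0.92 + 0.73) = min(1, 1.65) = 1.00
ψ /\ φ = min(0.65, 0.27) = 0.27
((φ (+) ψ) (+) ((χ -> χ) /\ ~φ)) -> (ψ /\ φ) = min(1, 1 − 1.00 + 0.27) = min(1, 0.27) = 0.27

0.27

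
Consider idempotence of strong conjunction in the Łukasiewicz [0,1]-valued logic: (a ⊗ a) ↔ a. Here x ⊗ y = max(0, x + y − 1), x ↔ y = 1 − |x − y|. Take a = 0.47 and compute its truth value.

a ⊗ a = max(0, 0.47 + 0.47 − 1) = max(0, -0.06) = 0.00
(a ⊗ a) ↔ a = 1 − |0.00 − 0.47| = 1 − 0.47 = 0.53
(The value 0.53 < 1 shows this instance is not satisfied; fails in Ł∞ since a ⊗ a = max(0, 2a−1) ≠ a in general.)

0.53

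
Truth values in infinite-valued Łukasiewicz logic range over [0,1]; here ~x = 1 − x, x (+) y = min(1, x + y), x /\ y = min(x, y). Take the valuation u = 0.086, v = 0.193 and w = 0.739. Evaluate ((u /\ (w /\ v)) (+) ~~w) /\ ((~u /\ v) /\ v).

w /\ v = min(0.739, 0.193) = 0.193
u /\ (w /\ v) = min(0.086, 0.193) = 0.086
~w = 1 − 0.739 = 0.261
~~w = 1 − 0.261 = 0.739
(u /\ (w /\ v)) (+) ~~w = min(1, 0.086 + 0.739) = min(1, 0.825) = 0.825
~u = 1 − 0.086 = 0.914
~u /\ v = min(0.914, 0.193) = 0.193
(~u /\ v) /\ v = min(0.193, 0.193) = 0.193
((u /\ (w /\ v)) (+) ~~w) /\ ((~u /\ v) /\ v) = min(0.825, 0.193) = 0.193

0.193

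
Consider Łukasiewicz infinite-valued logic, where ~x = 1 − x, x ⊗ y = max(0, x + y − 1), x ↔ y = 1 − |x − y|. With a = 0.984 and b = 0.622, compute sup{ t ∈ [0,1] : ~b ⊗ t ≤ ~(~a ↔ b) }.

~b = 1 − 0.622 = 0.378
So the left factor is ~b = 0.378.
~a = 1 − 0.984 = 0.016
~a ↔ b = 1 − |0.016 − 0.622| = 1 − 0.606 = 0.394
~(~a ↔ b) = 1 − 0.394 = 0.606
So the right-hand bound is ~(~a ↔ b) = 0.606.
The residuum of the Łukasiewicz t-norm gives the supremum: min(1, 1 − 0.378 + 0.606).
1 − 0.378 + 0.606 = 1.228, so t = min(1, 1.228) = 1.000.
Check: 0.378 ⊗ 1.000 = max(0, 0.378) = 0.378 ≤ 0.606.

1.000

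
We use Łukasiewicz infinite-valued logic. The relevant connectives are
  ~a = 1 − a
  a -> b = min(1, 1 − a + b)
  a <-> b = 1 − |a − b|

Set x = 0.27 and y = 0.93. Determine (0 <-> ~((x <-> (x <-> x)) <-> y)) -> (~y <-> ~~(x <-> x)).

x <-> x = 1 − |0.27 − 0.27| = 1 − 0.00 = 1.00
x <-> (x <-> x) = 1 − |0.27 − 1.00| = 1 − 0.73 = 0.27
(x <-> (x <-> x)) <-> y = 1 − |0.27 − 0.93| = 1 − 0.66 = 0.34
~((x <-> (x <-> x)) <-> y) = 1 − 0.34 = 0.66
0 <-> ~((x <-> (x <-> x)) <-> y) = 1 − |0.00 − 0.66| = 1 − 0.66 = 0.34
~y = 1 − 0.93 = 0.07
~(x <-> x) = 1 − 1.00 = 0.00
~~(x <-> x) = 1 − 0.00 = 1.00
~y <-> ~~(x <-> x) = 1 − |0.07 − 1.00| = 1 − 0.93 = 0.07
(0 <-> ~((x <-> (x <-> x)) <-> y)) -> (~y <-> ~~(x <-> x)) = min(1, 1 − 0.34 + 0.07) = min(1, 0.73) = 0.73

0.73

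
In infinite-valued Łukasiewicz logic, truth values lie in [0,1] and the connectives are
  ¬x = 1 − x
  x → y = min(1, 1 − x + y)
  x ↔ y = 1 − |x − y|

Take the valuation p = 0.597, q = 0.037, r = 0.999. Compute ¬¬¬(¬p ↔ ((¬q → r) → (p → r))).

¬p = 1 − 0.597 = 0.403
¬q = 1 − 0.037 = 0.963
¬q → r = min(1, 1 − 0.963 + 0.999) = min(1, 1.036) = 1.000
p → r = min(1, 1 − 0.597 + 0.999) = min(1, 1.402) = 1.000
(¬q → r) → (p → r) = min(1, 1 − 1.000 + 1.000) = min(1, 1.000) = 1.000
¬p ↔ ((¬q → r) → (p → r)) = 1 − |0.403 − 1.000| = 1 − 0.597 = 0.403
¬(¬p ↔ ((¬q → r) → (p → r))) = 1 − 0.403 = 0.597
¬¬(¬p ↔ ((¬q → r) → (p → r))) = 1 − 0.597 = 0.403
¬¬¬(¬p ↔ ((¬q → r) → (p → r))) = 1 − 0.403 = 0.597

0.597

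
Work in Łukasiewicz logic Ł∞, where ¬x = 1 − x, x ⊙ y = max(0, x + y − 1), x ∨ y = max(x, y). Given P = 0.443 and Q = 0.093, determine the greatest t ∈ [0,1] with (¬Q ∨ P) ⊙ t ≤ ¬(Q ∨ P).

0.650

¬Q = 1 − 0.093 = 0.907
¬Q ∨ P = max(0.907, 0.443) = 0.907
So the left factor is ¬Q ∨ P = 0.907.
Q ∨ P = max(0.093, 0.443) = 0.443
¬(Q ∨ P) = 1 − 0.443 = 0.557
So the right-hand bound is ¬(Q ∨ P) = 0.557.
The residuum of the Łukasiewicz t-norm gives the supremum: min(1, 1 − 0.907 + 0.557).
1 − 0.907 + 0.557 = 0.650, so t = min(1, 0.650) = 0.650.
Check: 0.907 ⊙ 0.650 = max(0, 0.557) = 0.557 ≤ 0.557.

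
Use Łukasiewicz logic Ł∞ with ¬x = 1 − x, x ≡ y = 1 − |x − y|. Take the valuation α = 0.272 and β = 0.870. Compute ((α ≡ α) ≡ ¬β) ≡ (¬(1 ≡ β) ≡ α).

0.272

α ≡ α = 1 − |0.272 − 0.272| = 1 − 0.000 = 1.000
¬β = 1 − 0.870 = 0.130
(α ≡ α) ≡ ¬β = 1 − |1.000 − 0.130| = 1 − 0.870 = 0.130
1 ≡ β = 1 − |1.000 − 0.870| = 1 − 0.130 = 0.870
¬(1 ≡ β) = 1 − 0.870 = 0.130
¬(1 ≡ β) ≡ α = 1 − |0.130 − 0.272| = 1 − 0.142 = 0.858
((α ≡ α) ≡ ¬β) ≡ (¬(1 ≡ β) ≡ α) = 1 − |0.130 − 0.858| = 1 − 0.728 = 0.272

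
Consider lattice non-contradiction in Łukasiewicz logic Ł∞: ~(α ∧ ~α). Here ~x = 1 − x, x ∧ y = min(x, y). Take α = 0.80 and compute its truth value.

0.80

~α = 1 − 0.80 = 0.20
α ∧ ~α = min(0.80, 0.20) = 0.20
~(α ∧ ~α) = 1 − 0.20 = 0.80
(The value 0.80 < 1 shows this instance is not satisfied; not a Ł∞-tautology — its value is 1 − min(a, 1−a).)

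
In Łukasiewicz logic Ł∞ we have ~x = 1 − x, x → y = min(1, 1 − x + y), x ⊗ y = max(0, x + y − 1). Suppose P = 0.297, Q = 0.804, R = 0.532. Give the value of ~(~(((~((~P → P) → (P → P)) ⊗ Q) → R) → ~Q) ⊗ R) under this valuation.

0.664

~P = 1 − 0.297 = 0.703
~P → P = min(1, 1 − 0.703 + 0.297) = min(1, 0.594) = 0.594
P → P = min(1, 1 − 0.297 + 0.297) = min(1, 1.000) = 1.000
(~P → P) → (P → P) = min(1, 1 − 0.594 + 1.000) = min(1, 1.406) = 1.000
~((~P → P) → (P → P)) = 1 − 1.000 = 0.000
~((~P → P) → (P → P)) ⊗ Q = max(0, 0.000 + 0.804 − 1) = max(0, -0.196) = 0.000
(~((~P → P) → (P → P)) ⊗ Q) → R = min(1, 1 − 0.000 + 0.532) = min(1, 1.532) = 1.000
~Q = 1 − 0.804 = 0.196
((~((~P → P) → (P → P)) ⊗ Q) → R) → ~Q = min(1, 1 − 1.000 + 0.196) = min(1, 0.196) = 0.196
~(((~((~P → P) → (P → P)) ⊗ Q) → R) → ~Q) = 1 − 0.196 = 0.804
~(((~((~P → P) → (P → P)) ⊗ Q) → R) → ~Q) ⊗ R = max(0, 0.804 + 0.532 − 1) = max(0, 0.336) = 0.336
~(~(((~((~P → P) → (P → P)) ⊗ Q) → R) → ~Q) ⊗ R) = 1 − 0.336 = 0.664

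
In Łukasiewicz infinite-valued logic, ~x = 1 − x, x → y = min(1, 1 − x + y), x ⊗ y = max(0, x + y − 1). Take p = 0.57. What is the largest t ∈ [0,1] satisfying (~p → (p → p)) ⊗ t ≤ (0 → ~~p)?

1.00

~p = 1 − 0.57 = 0.43
p → p = min(1, 1 − 0.57 + 0.57) = min(1, 1.00) = 1.00
~p → (p → p) = min(1, 1 − 0.43 + 1.00) = min(1, 1.57) = 1.00
So the left factor is ~p → (p → p) = 1.00.
~~p = 1 − 0.43 = 0.57
0 → ~~p = min(1, 1 − 0.00 + 0.57) = min(1, 1.57) = 1.00
So the right-hand bound is 0 → ~~p = 1.00.
The residuum of the Łukasiewicz t-norm gives the supremum: min(1, 1 − 1.00 + 1.00).
1 − 1.00 + 1.00 = 1.00, so t = min(1, 1.00) = 1.00.
Check: 1.00 ⊗ 1.00 = max(0, 1.00) = 1.00 ≤ 1.00.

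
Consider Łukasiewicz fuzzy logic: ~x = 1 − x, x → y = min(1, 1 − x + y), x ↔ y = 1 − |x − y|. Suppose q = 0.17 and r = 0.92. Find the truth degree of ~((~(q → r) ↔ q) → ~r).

0.75

q → r = min(1, 1 − 0.17 + 0.92) = min(1, 1.75) = 1.00
~(q → r) = 1 − 1.00 = 0.00
~(q → r) ↔ q = 1 − |0.00 − 0.17| = 1 − 0.17 = 0.83
~r = 1 − 0.92 = 0.08
(~(q → r) ↔ q) → ~r = min(1, 1 − 0.83 + 0.08) = min(1, 0.25) = 0.25
~((~(q → r) ↔ q) → ~r) = 1 − 0.25 = 0.75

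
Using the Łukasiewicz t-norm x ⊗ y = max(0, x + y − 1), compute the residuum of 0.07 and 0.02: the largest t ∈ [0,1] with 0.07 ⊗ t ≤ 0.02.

The residuum of the Łukasiewicz t-norm gives the supremum: min(1, 1 − 0.07 + 0.02).
1 − 0.07 + 0.02 = 0.95, so t = min(1, 0.95) = 0.95.
Check: 0.07 ⊗ 0.95 = max(0, 0.02) = 0.02 ≤ 0.02.

0.95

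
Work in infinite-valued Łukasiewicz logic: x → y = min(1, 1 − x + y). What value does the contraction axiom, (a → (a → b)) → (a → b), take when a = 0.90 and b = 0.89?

a → b = min(1, 1 − 0.90 + 0.89) = min(1, 0.99) = 0.99
a → (a → b) = min(1, 1 − 0.90 + 0.99) = min(1, 1.09) = 1.00
(a → (a → b)) → (a → b) = min(1, 1 − 1.00 + 0.99) = min(1, 0.99) = 0.99
(The value 0.99 < 1 shows this instance is not satisfied; fails in Ł∞ (the t-norm is not idempotent).)

0.99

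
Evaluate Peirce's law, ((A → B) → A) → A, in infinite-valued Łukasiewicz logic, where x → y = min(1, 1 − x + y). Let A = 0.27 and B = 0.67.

A → B = min(1, 1 − 0.27 + 0.67) = min(1, 1.40) = 1.00
(A → B) → A = min(1, 1 − 1.00 + 0.27) = min(1, 0.27) = 0.27
((A → B) → A) → A = min(1, 1 − 0.27 + 0.27) = min(1, 1.00) = 1.00

1.00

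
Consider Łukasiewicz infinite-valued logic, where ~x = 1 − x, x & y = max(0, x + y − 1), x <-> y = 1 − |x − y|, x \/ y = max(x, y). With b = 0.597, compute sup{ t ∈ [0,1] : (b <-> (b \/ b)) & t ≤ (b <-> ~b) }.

0.806

b \/ b = max(0.597, 0.597) = 0.597
b <-> (b \/ b) = 1 − |0.597 − 0.597| = 1 − 0.000 = 1.000
So the left factor is b <-> (b \/ b) = 1.000.
~b = 1 − 0.597 = 0.403
b <-> ~b = 1 − |0.597 − 0.403| = 1 − 0.194 = 0.806
So the right-hand bound is b <-> ~b = 0.806.
The residuum of the Łukasiewicz t-norm gives the supremum: min(1, 1 − 1.000 + 0.806).
1 − 1.000 + 0.806 = 0.806, so t = min(1, 0.806) = 0.806.
Check: 1.000 & 0.806 = max(0, 0.806) = 0.806 ≤ 0.806.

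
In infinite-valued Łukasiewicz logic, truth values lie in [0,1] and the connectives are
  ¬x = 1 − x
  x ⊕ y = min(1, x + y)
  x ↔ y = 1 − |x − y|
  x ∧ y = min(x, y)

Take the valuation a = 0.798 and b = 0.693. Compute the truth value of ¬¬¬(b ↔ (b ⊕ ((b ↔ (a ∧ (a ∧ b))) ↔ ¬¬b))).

0.307

a ∧ b = min(0.798, 0.693) = 0.693
a ∧ (a ∧ b) = min(0.798, 0.693) = 0.693
b ↔ (a ∧ (a ∧ b)) = 1 − |0.693 − 0.693| = 1 − 0.000 = 1.000
¬b = 1 − 0.693 = 0.307
¬¬b = 1 − 0.307 = 0.693
(b ↔ (a ∧ (a ∧ b))) ↔ ¬¬b = 1 − |1.000 − 0.693| = 1 − 0.307 = 0.693
b ⊕ ((b ↔ (a ∧ (a ∧ b))) ↔ ¬¬b) = min(1, 0.693 + 0.693) = min(1, 1.386) = 1.000
b ↔ (b ⊕ ((b ↔ (a ∧ (a ∧ b))) ↔ ¬¬b)) = 1 − |0.693 − 1.000| = 1 − 0.307 = 0.693
¬(b ↔ (b ⊕ ((b ↔ (a ∧ (a ∧ b))) ↔ ¬¬b))) = 1 − 0.693 = 0.307
¬¬(b ↔ (b ⊕ ((b ↔ (a ∧ (a ∧ b))) ↔ ¬¬b))) = 1 − 0.307 = 0.693
¬¬¬(b ↔ (b ⊕ ((b ↔ (a ∧ (a ∧ b))) ↔ ¬¬b))) = 1 − 0.693 = 0.307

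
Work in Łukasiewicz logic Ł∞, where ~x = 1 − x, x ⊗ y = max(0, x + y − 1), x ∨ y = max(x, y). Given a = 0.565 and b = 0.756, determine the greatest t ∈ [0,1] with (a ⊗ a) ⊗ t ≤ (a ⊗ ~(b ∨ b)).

a ⊗ a = max(0, 0.565 + 0.565 − 1) = max(0, 0.130) = 0.130
So the left factor is a ⊗ a = 0.130.
b ∨ b = max(0.756, 0.756) = 0.756
~(b ∨ b) = 1 − 0.756 = 0.244
a ⊗ ~(b ∨ b) = max(0, 0.565 + 0.244 − 1) = max(0, -0.191) = 0.000
So the right-hand bound is a ⊗ ~(b ∨ b) = 0.000.
The residuum of the Łukasiewicz t-norm gives the supremum: min(1, 1 − 0.130 + 0.000).
1 − 0.130 + 0.000 = 0.870, so t = min(1, 0.870) = 0.870.
Check: 0.130 ⊗ 0.870 = max(0, 0.000) = 0.000 ≤ 0.000.

0.870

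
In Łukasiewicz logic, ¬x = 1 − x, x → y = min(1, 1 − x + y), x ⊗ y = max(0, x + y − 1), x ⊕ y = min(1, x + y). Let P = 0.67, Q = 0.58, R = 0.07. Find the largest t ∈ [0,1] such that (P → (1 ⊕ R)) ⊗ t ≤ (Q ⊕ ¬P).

0.91

1 ⊕ R = min(1, 1.00 + 0.07) = min(1, 1.07) = 1.00
P → (1 ⊕ R) = min(1, 1 − 0.67 + 1.00) = min(1, 1.33) = 1.00
So the left factor is P → (1 ⊕ R) = 1.00.
¬P = 1 − 0.67 = 0.33
Q ⊕ ¬P = min(1, 0.58 + 0.33) = min(1, 0.91) = 0.91
So the right-hand bound is Q ⊕ ¬P = 0.91.
The residuum of the Łukasiewicz t-norm gives the supremum: min(1, 1 − 1.00 + 0.91).
1 − 1.00 + 0.91 = 0.91, so t = min(1, 0.91) = 0.91.
Check: 1.00 ⊗ 0.91 = max(0, 0.91) = 0.91 ≤ 0.91.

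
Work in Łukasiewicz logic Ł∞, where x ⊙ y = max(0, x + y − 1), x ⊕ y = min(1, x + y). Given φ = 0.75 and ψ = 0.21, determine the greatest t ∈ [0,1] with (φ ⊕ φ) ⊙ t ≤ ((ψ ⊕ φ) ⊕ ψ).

1.00

φ ⊕ φ = min(1, 0.75 + 0.75) = min(1, 1.50) = 1.00
So the left factor is φ ⊕ φ = 1.00.
ψ ⊕ φ = min(1, 0.21 + 0.75) = min(1, 0.96) = 0.96
(ψ ⊕ φ) ⊕ ψ = min(1, 0.96 + 0.21) = min(1, 1.17) = 1.00
So the right-hand bound is (ψ ⊕ φ) ⊕ ψ = 1.00.
The residuum of the Łukasiewicz t-norm gives the supremum: min(1, 1 − 1.00 + 1.00).
1 − 1.00 + 1.00 = 1.00, so t = min(1, 1.00) = 1.00.
Check: 1.00 ⊙ 1.00 = max(0, 1.00) = 1.00 ≤ 1.00.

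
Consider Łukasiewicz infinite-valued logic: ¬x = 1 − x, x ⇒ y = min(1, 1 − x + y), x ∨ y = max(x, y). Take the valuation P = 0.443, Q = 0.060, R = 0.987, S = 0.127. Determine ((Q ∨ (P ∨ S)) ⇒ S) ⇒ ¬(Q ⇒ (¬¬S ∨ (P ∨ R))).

P ∨ S = max(0.443, 0.127) = 0.443
Q ∨ (P ∨ S) = max(0.060, 0.443) = 0.443
(Q ∨ (P ∨ S)) ⇒ S = min(1, 1 − 0.443 + 0.127) = min(1, 0.684) = 0.684
¬S = 1 − 0.127 = 0.873
¬¬S = 1 − 0.873 = 0.127
P ∨ R = max(0.443, 0.987) = 0.987
¬¬S ∨ (P ∨ R) = max(0.127, 0.987) = 0.987
Q ⇒ (¬¬S ∨ (P ∨ R)) = min(1, 1 − 0.060 + 0.987) = min(1, 1.927) = 1.000
¬(Q ⇒ (¬¬S ∨ (P ∨ R))) = 1 − 1.000 = 0.000
((Q ∨ (P ∨ S)) ⇒ S) ⇒ ¬(Q ⇒ (¬¬S ∨ (P ∨ R))) = min(1, 1 − 0.684 + 0.000) = min(1, 0.316) = 0.316

0.316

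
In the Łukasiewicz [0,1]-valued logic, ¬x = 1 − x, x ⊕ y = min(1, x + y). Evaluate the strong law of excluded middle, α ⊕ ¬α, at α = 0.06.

¬α = 1 − 0.06 = 0.94
α ⊕ ¬α = min(1, 0.06 + 0.94) = min(1, 1.00) = 1.00
(As expected: always 1 in Ł∞ since a ⊕ (1−a) = 1.)

1.00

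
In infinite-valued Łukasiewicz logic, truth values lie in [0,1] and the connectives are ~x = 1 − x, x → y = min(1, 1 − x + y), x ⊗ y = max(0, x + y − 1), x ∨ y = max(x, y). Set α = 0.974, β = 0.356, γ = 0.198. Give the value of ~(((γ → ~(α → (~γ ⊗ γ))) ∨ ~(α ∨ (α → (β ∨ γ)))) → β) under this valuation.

0.644

~γ = 1 − 0.198 = 0.802
~γ ⊗ γ = max(0, 0.802 + 0.198 − 1) = max(0, 0.000) = 0.000
α → (~γ ⊗ γ) = min(1, 1 − 0.974 + 0.000) = min(1, 0.026) = 0.026
~(α → (~γ ⊗ γ)) = 1 − 0.026 = 0.974
γ → ~(α → (~γ ⊗ γ)) = min(1, 1 − 0.198 + 0.974) = min(1, 1.776) = 1.000
β ∨ γ = max(0.356, 0.198) = 0.356
α → (β ∨ γ) = min(1, 1 − 0.974 + 0.356) = min(1, 0.382) = 0.382
α ∨ (α → (β ∨ γ)) = max(0.974, 0.382) = 0.974
~(α ∨ (α → (β ∨ γ))) = 1 − 0.974 = 0.026
(γ → ~(α → (~γ ⊗ γ))) ∨ ~(α ∨ (α → (β ∨ γ))) = max(1.000, 0.026) = 1.000
((γ → ~(α → (~γ ⊗ γ))) ∨ ~(α ∨ (α → (β ∨ γ)))) → β = min(1, 1 − 1.000 + 0.356) = min(1, 0.356) = 0.356
~(((γ → ~(α → (~γ ⊗ γ))) ∨ ~(α ∨ (α → (β ∨ γ)))) → β) = 1 − 0.356 = 0.644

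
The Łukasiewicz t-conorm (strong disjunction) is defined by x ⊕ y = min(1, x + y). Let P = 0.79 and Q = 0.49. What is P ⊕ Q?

P ⊕ Q = min(1, 0.79 + 0.49) = min(1, 1.28) = 1.00
For comparison, the Gödel t-conorm max(x, y) would give 0.79.

1.00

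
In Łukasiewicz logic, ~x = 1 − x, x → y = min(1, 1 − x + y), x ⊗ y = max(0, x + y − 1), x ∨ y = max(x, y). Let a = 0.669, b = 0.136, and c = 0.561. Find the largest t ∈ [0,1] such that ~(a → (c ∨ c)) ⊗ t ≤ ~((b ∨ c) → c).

0.892

c ∨ c = max(0.561, 0.561) = 0.561
a → (c ∨ c) = min(1, 1 − 0.669 + 0.561) = min(1, 0.892) = 0.892
~(a → (c ∨ c)) = 1 − 0.892 = 0.108
So the left factor is ~(a → (c ∨ c)) = 0.108.
b ∨ c = max(0.136, 0.561) = 0.561
(b ∨ c) → c = min(1, 1 − 0.561 + 0.561) = min(1, 1.000) = 1.000
~((b ∨ c) → c) = 1 − 1.000 = 0.000
So the right-hand bound is ~((b ∨ c) → c) = 0.000.
The residuum of the Łukasiewicz t-norm gives the supremum: min(1, 1 − 0.108 + 0.000).
1 − 0.108 + 0.000 = 0.892, so t = min(1, 0.892) = 0.892.
Check: 0.108 ⊗ 0.892 = max(0, 0.000) = 0.000 ≤ 0.000.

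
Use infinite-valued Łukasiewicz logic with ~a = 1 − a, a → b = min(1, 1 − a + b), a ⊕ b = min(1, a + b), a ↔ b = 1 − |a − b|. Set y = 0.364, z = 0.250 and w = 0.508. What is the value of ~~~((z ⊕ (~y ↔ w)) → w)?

~y = 1 − 0.364 = 0.636
~y ↔ w = 1 − |0.636 − 0.508| = 1 − 0.128 = 0.872
z ⊕ (~y ↔ w) = min(1, 0.250 + 0.872) = min(1, 1.122) = 1.000
(z ⊕ (~y ↔ w)) → w = min(1, 1 − 1.000 + 0.508) = min(1, 0.508) = 0.508
~((z ⊕ (~y ↔ w)) → w) = 1 − 0.508 = 0.492
~~((z ⊕ (~y ↔ w)) → w) = 1 − 0.492 = 0.508
~~~((z ⊕ (~y ↔ w)) → w) = 1 − 0.508 = 0.492

0.492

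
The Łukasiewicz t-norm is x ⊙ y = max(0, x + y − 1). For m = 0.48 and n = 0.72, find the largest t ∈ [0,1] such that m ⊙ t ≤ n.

1.00

The residuum of the Łukasiewicz t-norm gives the supremum: min(1, 1 − 0.48 + 0.72).
1 − 0.48 + 0.72 = 1.24, so t = min(1, 1.24) = 1.00.
Check: 0.48 ⊙ 1.00 = max(0, 0.48) = 0.48 ≤ 0.72.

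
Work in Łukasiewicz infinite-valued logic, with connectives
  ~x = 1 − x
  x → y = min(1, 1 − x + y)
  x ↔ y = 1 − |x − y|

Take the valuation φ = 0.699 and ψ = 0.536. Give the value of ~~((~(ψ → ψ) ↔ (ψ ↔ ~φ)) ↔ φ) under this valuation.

ψ → ψ = min(1, 1 − 0.536 + 0.536) = min(1, 1.000) = 1.000
~(ψ → ψ) = 1 − 1.000 = 0.000
~φ = 1 − 0.699 = 0.301
ψ ↔ ~φ = 1 − |0.536 − 0.301| = 1 − 0.235 = 0.765
~(ψ → ψ) ↔ (ψ ↔ ~φ) = 1 − |0.000 − 0.765| = 1 − 0.765 = 0.235
(~(ψ → ψ) ↔ (ψ ↔ ~φ)) ↔ φ = 1 − |0.235 − 0.699| = 1 − 0.464 = 0.536
~((~(ψ → ψ) ↔ (ψ ↔ ~φ)) ↔ φ) = 1 − 0.536 = 0.464
~~((~(ψ → ψ) ↔ (ψ ↔ ~φ)) ↔ φ) = 1 − 0.464 = 0.536

0.536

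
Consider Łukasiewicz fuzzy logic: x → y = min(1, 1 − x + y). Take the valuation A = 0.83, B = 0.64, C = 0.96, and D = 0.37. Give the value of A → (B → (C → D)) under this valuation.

0.94

C → D = min(1, 1 − 0.96 + 0.37) = min(1, 0.41) = 0.41
B → (C → D) = min(1, 1 − 0.64 + 0.41) = min(1, 0.77) = 0.77
A → (B → (C → D)) = min(1, 1 − 0.83 + 0.77) = min(1, 0.94) = 0.94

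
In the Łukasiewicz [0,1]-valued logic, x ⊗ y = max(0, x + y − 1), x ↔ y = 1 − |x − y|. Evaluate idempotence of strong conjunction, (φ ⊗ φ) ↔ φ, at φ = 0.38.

0.62

φ ⊗ φ = max(0, 0.38 + 0.38 − 1) = max(0, -0.24) = 0.00
(φ ⊗ φ) ↔ φ = 1 − |0.00 − 0.38| = 1 − 0.38 = 0.62
(The value 0.62 < 1 shows this instance is not satisfied; fails in Ł∞ since a ⊗ a = max(0, 2a−1) ≠ a in general.)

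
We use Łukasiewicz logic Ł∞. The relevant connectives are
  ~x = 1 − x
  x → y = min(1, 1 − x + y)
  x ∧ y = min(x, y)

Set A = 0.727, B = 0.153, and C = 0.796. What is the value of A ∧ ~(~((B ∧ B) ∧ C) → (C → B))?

0.490

B ∧ B = min(0.153, 0.153) = 0.153
(B ∧ B) ∧ C = min(0.153, 0.796) = 0.153
~((B ∧ B) ∧ C) = 1 − 0.153 = 0.847
C → B = min(1, 1 − 0.796 + 0.153) = min(1, 0.357) = 0.357
~((B ∧ B) ∧ C) → (C → B) = min(1, 1 − 0.847 + 0.357) = min(1, 0.510) = 0.510
~(~((B ∧ B) ∧ C) → (C → B)) = 1 − 0.510 = 0.490
A ∧ ~(~((B ∧ B) ∧ C) → (C → B)) = min(0.727, 0.490) = 0.490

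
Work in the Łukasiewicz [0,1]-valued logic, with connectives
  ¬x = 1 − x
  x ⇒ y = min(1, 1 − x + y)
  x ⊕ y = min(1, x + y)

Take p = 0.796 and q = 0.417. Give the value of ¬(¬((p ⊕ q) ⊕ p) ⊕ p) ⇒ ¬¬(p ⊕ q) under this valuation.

p ⊕ q = min(1, 0.796 + 0.417) = min(1, 1.213) = 1.000
(p ⊕ q) ⊕ p = min(1, 1.000 + 0.796) = min(1, 1.796) = 1.000
¬((p ⊕ q) ⊕ p) = 1 − 1.000 = 0.000
¬((p ⊕ q) ⊕ p) ⊕ p = min(1, 0.000 + 0.796) = min(1, 0.796) = 0.796
¬(¬((p ⊕ q) ⊕ p) ⊕ p) = 1 − 0.796 = 0.204
¬(p ⊕ q) = 1 − 1.000 = 0.000
¬¬(p ⊕ q) = 1 − 0.000 = 1.000
¬(¬((p ⊕ q) ⊕ p) ⊕ p) ⇒ ¬¬(p ⊕ q) = min(1, 1 − 0.204 + 1.000) = min(1, 1.796) = 1.000

1.000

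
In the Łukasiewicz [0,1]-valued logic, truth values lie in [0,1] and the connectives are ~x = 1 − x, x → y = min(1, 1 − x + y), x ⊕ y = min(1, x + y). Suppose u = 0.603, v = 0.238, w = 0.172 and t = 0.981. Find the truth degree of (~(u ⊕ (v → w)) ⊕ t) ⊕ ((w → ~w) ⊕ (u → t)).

v → w = min(1, 1 − 0.238 + 0.172) = min(1, 0.934) = 0.934
u ⊕ (v → w) = min(1, 0.603 + 0.934) = min(1, 1.537) = 1.000
~(u ⊕ (v → w)) = 1 − 1.000 = 0.000
~(u ⊕ (v → w)) ⊕ t = min(1, 0.000 + 0.981) = min(1, 0.981) = 0.981
~w = 1 − 0.172 = 0.828
w → ~w = min(1, 1 − 0.172 + 0.828) = min(1, 1.656) = 1.000
u → t = min(1, 1 − 0.603 + 0.981) = min(1, 1.378) = 1.000
(w → ~w) ⊕ (u → t) = min(1, 1.000 + 1.000) = min(1, 2.000) = 1.000
(~(u ⊕ (v → w)) ⊕ t) ⊕ ((w → ~w) ⊕ (u → t)) = min(1, 0.981 + 1.000) = min(1, 1.981) = 1.000

1.000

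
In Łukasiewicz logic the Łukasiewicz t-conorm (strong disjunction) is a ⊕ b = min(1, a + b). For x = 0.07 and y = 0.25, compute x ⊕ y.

0.32

x ⊕ y = min(1, 0.07 + 0.25) = min(1, 0.32) = 0.32
For comparison, the Gödel t-conorm max(a, b) would give 0.25.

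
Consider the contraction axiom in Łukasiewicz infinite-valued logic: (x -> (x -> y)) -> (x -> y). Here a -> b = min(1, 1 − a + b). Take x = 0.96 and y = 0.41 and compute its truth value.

x -> y = min(1, 1 − 0.96 + 0.41) = min(1, 0.45) = 0.45
x -> (x -> y) = min(1, 1 − 0.96 + 0.45) = min(1, 0.49) = 0.49
(x -> (x -> y)) -> (x -> y) = min(1, 1 − 0.49 + 0.45) = min(1, 0.96) = 0.96
(The value 0.96 < 1 shows this instance is not satisfied; fails in Ł∞ (the t-norm is not idempotent).)

0.96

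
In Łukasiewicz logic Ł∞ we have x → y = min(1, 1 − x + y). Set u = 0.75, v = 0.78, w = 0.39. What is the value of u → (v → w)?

v → w = min(1, 1 − 0.78 + 0.39) = min(1, 0.61) = 0.61
u → (v → w) = min(1, 1 − 0.75 + 0.61) = min(1, 0.86) = 0.86

0.86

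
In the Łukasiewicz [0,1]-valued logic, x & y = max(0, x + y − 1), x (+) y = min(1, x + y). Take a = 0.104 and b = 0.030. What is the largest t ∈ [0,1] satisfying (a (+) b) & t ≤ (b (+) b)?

a (+) b = min(1, 0.104 + 0.030) = min(1, 0.134) = 0.134
So the left factor is a (+) b = 0.134.
b (+) b = min(1, 0.030 + 0.030) = min(1, 0.060) = 0.060
So the right-hand bound is b (+) b = 0.060.
The residuum of the Łukasiewicz t-norm gives the supremum: min(1, 1 − 0.134 + 0.060).
1 − 0.134 + 0.060 = 0.926, so t = min(1, 0.926) = 0.926.
Check: 0.134 & 0.926 = max(0, 0.060) = 0.060 ≤ 0.060.

0.926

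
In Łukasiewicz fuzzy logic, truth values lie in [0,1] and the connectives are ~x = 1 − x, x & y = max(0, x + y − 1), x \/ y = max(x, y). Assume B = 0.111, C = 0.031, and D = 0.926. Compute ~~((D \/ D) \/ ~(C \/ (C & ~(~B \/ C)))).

0.969

D \/ D = max(0.926, 0.926) = 0.926
~B = 1 − 0.111 = 0.889
~B \/ C = max(0.889, 0.031) = 0.889
~(~B \/ C) = 1 − 0.889 = 0.111
C & ~(~B \/ C) = max(0, 0.031 + 0.111 − 1) = max(0, -0.858) = 0.000
C \/ (C & ~(~B \/ C)) = max(0.031, 0.000) = 0.031
~(C \/ (C & ~(~B \/ C))) = 1 − 0.031 = 0.969
(D \/ D) \/ ~(C \/ (C & ~(~B \/ C))) = max(0.926, 0.969) = 0.969
~((D \/ D) \/ ~(C \/ (C & ~(~B \/ C)))) = 1 − 0.969 = 0.031
~~((D \/ D) \/ ~(C \/ (C & ~(~B \/ C)))) = 1 − 0.031 = 0.969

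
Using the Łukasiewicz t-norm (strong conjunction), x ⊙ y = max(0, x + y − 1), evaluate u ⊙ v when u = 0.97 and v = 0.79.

0.76

u ⊙ v = max(0, 0.97 + 0.79 − 1) = max(0, 0.76) = 0.76
For comparison, the Gödel (minimum) t-norm min(x, y) would give 0.79.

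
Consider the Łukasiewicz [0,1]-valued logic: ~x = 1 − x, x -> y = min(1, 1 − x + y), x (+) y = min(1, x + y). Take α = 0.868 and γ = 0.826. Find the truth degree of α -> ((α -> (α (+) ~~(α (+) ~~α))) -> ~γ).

~α = 1 − 0.868 = 0.132
~~α = 1 − 0.132 = 0.868
α (+) ~~α = min(1, 0.868 + 0.868) = min(1, 1.736) = 1.000
~(α (+) ~~α) = 1 − 1.000 = 0.000
~~(α (+) ~~α) = 1 − 0.000 = 1.000
α (+) ~~(α (+) ~~α) = min(1, 0.868 + 1.000) = min(1, 1.868) = 1.000
α -> (α (+) ~~(α (+) ~~α)) = min(1, 1 − 0.868 + 1.000) = min(1, 1.132) = 1.000
~γ = 1 − 0.826 = 0.174
(α -> (α (+) ~~(α (+) ~~α))) -> ~γ = min(1, 1 − 1.000 + 0.174) = min(1, 0.174) = 0.174
α -> ((α -> (α (+) ~~(α (+) ~~α))) -> ~γ) = min(1, 1 − 0.868 + 0.174) = min(1, 0.306) = 0.306

0.306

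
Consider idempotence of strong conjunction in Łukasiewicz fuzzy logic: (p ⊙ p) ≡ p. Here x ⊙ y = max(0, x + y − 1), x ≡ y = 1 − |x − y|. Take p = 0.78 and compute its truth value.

p ⊙ p = max(0, 0.78 + 0.78 − 1) = max(0, 0.56) = 0.56
(p ⊙ p) ≡ p = 1 − |0.56 − 0.78| = 1 − 0.22 = 0.78
(The value 0.78 < 1 shows this instance is not satisfied; fails in Ł∞ since a ⊗ a = max(0, 2a−1) ≠ a in general.)

0.78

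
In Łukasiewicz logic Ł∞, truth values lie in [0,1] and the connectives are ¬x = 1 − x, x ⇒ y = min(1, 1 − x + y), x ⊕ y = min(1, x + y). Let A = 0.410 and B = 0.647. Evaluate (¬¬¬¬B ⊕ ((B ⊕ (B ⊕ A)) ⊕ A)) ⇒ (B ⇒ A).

¬B = 1 − 0.647 = 0.353
¬¬B = 1 − 0.353 = 0.647
¬¬¬B = 1 − 0.647 = 0.353
¬¬¬¬B = 1 − 0.353 = 0.647
B ⊕ A = min(1, 0.647 + 0.410) = min(1, 1.057) = 1.000
B ⊕ (B ⊕ A) = min(1, 0.647 + 1.000) = min(1, 1.647) = 1.000
(B ⊕ (B ⊕ A)) ⊕ A = min(1, 1.000 + 0.410) = min(1, 1.410) = 1.000
¬¬¬¬B ⊕ ((B ⊕ (B ⊕ A)) ⊕ A) = min(1, 0.647 + 1.000) = min(1, 1.647) = 1.000
B ⇒ A = min(1, 1 − 0.647 + 0.410) = min(1, 0.763) = 0.763
(¬¬¬¬B ⊕ ((B ⊕ (B ⊕ A)) ⊕ A)) ⇒ (B ⇒ A) = min(1, 1 − 1.000 + 0.763) = min(1, 0.763) = 0.763

0.763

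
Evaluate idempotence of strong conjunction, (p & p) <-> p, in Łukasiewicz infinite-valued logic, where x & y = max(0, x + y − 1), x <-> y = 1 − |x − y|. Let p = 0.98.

0.98

p & p = max(0, 0.98 + 0.98 − 1) = max(0, 0.96) = 0.96
(p & p) <-> p = 1 − |0.96 − 0.98| = 1 − 0.02 = 0.98
(The value 0.98 < 1 shows this instance is not satisfied; fails in Ł∞ since a ⊗ a = max(0, 2a−1) ≠ a in general.)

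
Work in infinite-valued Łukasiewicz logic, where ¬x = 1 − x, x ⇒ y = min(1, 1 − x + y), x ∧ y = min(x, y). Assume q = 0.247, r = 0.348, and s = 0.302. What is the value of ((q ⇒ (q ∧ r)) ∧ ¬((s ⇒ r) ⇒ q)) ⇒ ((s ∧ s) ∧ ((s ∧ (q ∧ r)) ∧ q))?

0.494

q ∧ r = min(0.247, 0.348) = 0.247
q ⇒ (q ∧ r) = min(1, 1 − 0.247 + 0.247) = min(1, 1.000) = 1.000
s ⇒ r = min(1, 1 − 0.302 + 0.348) = min(1, 1.046) = 1.000
(s ⇒ r) ⇒ q = min(1, 1 − 1.000 + 0.247) = min(1, 0.247) = 0.247
¬((s ⇒ r) ⇒ q) = 1 − 0.247 = 0.753
(q ⇒ (q ∧ r)) ∧ ¬((s ⇒ r) ⇒ q) = min(1.000, 0.753) = 0.753
s ∧ s = min(0.302, 0.302) = 0.302
s ∧ (q ∧ r) = min(0.302, 0.247) = 0.247
(s ∧ (q ∧ r)) ∧ q = min(0.247, 0.247) = 0.247
(s ∧ s) ∧ ((s ∧ (q ∧ r)) ∧ q) = min(0.302, 0.247) = 0.247
((q ⇒ (q ∧ r)) ∧ ¬((s ⇒ r) ⇒ q)) ⇒ ((s ∧ s) ∧ ((s ∧ (q ∧ r)) ∧ q)) = min(1, 1 − 0.753 + 0.247) = min(1, 0.494) = 0.494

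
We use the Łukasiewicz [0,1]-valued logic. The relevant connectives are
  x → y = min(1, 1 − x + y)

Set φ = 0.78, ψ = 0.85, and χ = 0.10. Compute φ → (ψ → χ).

ψ → χ = min(1, 1 − 0.85 + 0.10) = min(1, 0.25) = 0.25
φ → (ψ → χ) = min(1, 1 − 0.78 + 0.25) = min(1, 0.47) = 0.47

0.47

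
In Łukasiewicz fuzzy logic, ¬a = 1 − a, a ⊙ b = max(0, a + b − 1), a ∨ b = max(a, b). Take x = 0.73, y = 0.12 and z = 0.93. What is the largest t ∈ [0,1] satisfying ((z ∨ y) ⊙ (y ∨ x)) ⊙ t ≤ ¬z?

z ∨ y = max(0.93, 0.12) = 0.93
y ∨ x = max(0.12, 0.73) = 0.73
(z ∨ y) ⊙ (y ∨ x) = max(0, 0.93 + 0.73 − 1) = max(0, 0.66) = 0.66
So the left factor is (z ∨ y) ⊙ (y ∨ x) = 0.66.
¬z = 1 − 0.93 = 0.07
So the right-hand bound is ¬z = 0.07.
The residuum of the Łukasiewicz t-norm gives the supremum: min(1, 1 − 0.66 + 0.07).
1 − 0.66 + 0.07 = 0.41, so t = min(1, 0.41) = 0.41.
Check: 0.66 ⊙ 0.41 = max(0, 0.07) = 0.07 ≤ 0.07.

0.41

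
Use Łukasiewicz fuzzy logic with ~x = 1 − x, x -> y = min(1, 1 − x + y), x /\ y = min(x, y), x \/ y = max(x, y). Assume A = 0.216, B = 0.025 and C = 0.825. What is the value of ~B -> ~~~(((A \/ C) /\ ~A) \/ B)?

0.241

~B = 1 − 0.025 = 0.975
A \/ C = max(0.216, 0.825) = 0.825
~A = 1 − 0.216 = 0.784
(A \/ C) /\ ~A = min(0.825, 0.784) = 0.784
((A \/ C) /\ ~A) \/ B = max(0.784, 0.025) = 0.784
~(((A \/ C) /\ ~A) \/ B) = 1 − 0.784 = 0.216
~~(((A \/ C) /\ ~A) \/ B) = 1 − 0.216 = 0.784
~~~(((A \/ C) /\ ~A) \/ B) = 1 − 0.784 = 0.216
~B -> ~~~(((A \/ C) /\ ~A) \/ B) = min(1, 1 − 0.975 + 0.216) = min(1, 0.241) = 0.241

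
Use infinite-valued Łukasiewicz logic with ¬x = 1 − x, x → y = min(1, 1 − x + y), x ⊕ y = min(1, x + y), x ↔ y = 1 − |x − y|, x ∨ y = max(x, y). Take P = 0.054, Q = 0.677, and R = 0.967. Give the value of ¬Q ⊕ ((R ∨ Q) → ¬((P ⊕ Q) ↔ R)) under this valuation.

¬Q = 1 − 0.677 = 0.323
R ∨ Q = max(0.967, 0.677) = 0.967
P ⊕ Q = min(1, 0.054 + 0.677) = min(1, 0.731) = 0.731
(P ⊕ Q) ↔ R = 1 − |0.731 − 0.967| = 1 − 0.236 = 0.764
¬((P ⊕ Q) ↔ R) = 1 − 0.764 = 0.236
(R ∨ Q) → ¬((P ⊕ Q) ↔ R) = min(1, 1 − 0.967 + 0.236) = min(1, 0.269) = 0.269
¬Q ⊕ ((R ∨ Q) → ¬((P ⊕ Q) ↔ R)) = min(1, 0.323 + 0.269) = min(1, 0.592) = 0.592

0.592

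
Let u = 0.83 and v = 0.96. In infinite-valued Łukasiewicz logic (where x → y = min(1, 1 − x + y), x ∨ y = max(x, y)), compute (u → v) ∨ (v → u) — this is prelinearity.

1.00

u → v = min(1, 1 − 0.83 + 0.96) = min(1, 1.13) = 1.00
v → u = min(1, 1 − 0.96 + 0.83) = min(1, 0.87) = 0.87
(u → v) ∨ (v → u) = max(1.00, 0.87) = 1.00
(As expected: a Ł∞-tautology — holds in every MV-chain.)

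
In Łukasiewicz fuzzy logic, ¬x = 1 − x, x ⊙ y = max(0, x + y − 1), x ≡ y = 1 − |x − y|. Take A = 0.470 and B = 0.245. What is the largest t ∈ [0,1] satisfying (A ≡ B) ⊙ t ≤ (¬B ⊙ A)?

A ≡ B = 1 − |0.470 − 0.245| = 1 − 0.225 = 0.775
So the left factor is A ≡ B = 0.775.
¬B = 1 − 0.245 = 0.755
¬B ⊙ A = max(0, 0.755 + 0.470 − 1) = max(0, 0.225) = 0.225
So the right-hand bound is ¬B ⊙ A = 0.225.
The residuum of the Łukasiewicz t-norm gives the supremum: min(1, 1 − 0.775 + 0.225).
1 − 0.775 + 0.225 = 0.450, so t = min(1, 0.450) = 0.450.
Check: 0.775 ⊙ 0.450 = max(0, 0.225) = 0.225 ≤ 0.225.

0.450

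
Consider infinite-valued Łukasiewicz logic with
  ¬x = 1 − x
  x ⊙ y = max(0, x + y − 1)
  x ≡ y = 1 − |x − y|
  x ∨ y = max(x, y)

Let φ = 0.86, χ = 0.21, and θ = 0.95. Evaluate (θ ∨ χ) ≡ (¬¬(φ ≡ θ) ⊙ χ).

θ ∨ χ = max(0.95, 0.21) = 0.95
φ ≡ θ = 1 − |0.86 − 0.95| = 1 − 0.09 = 0.91
¬(φ ≡ θ) = 1 − 0.91 = 0.09
¬¬(φ ≡ θ) = 1 − 0.09 = 0.91
¬¬(φ ≡ θ) ⊙ χ = max(0, 0.91 + 0.21 − 1) = max(0, 0.12) = 0.12
(θ ∨ χ) ≡ (¬¬(φ ≡ θ) ⊙ χ) = 1 − |0.95 − 0.12| = 1 − 0.83 = 0.17

0.17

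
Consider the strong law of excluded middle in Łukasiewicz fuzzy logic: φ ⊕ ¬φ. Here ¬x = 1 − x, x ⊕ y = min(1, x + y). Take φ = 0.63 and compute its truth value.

1.00

¬φ = 1 − 0.63 = 0.37
φ ⊕ ¬φ = min(1, 0.63 + 0.37) = min(1, 1.00) = 1.00
(As expected: always 1 in Ł∞ since a ⊕ (1−a) = 1.)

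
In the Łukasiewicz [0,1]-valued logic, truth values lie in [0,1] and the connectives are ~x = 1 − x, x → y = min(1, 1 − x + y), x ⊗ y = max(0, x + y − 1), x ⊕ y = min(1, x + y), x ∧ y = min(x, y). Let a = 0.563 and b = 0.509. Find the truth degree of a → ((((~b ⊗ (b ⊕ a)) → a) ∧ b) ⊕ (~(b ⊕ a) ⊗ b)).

0.946

~b = 1 − 0.509 = 0.491
b ⊕ a = min(1, 0.509 + 0.563) = min(1, 1.072) = 1.000
~b ⊗ (b ⊕ a) = max(0, 0.491 + 1.000 − 1) = max(0, 0.491) = 0.491
(~b ⊗ (b ⊕ a)) → a = min(1, 1 − 0.491 + 0.563) = min(1, 1.072) = 1.000
((~b ⊗ (b ⊕ a)) → a) ∧ b = min(1.000, 0.509) = 0.509
~(b ⊕ a) = 1 − 1.000 = 0.000
~(b ⊕ a) ⊗ b = max(0, 0.000 + 0.509 − 1) = max(0, -0.491) = 0.000
(((~b ⊗ (b ⊕ a)) → a) ∧ b) ⊕ (~(b ⊕ a) ⊗ b) = min(1, 0.509 + 0.000) = min(1, 0.509) = 0.509
a → ((((~b ⊗ (b ⊕ a)) → a) ∧ b) ⊕ (~(b ⊕ a) ⊗ b)) = min(1, 1 − 0.563 + 0.509) = min(1, 0.946) = 0.946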